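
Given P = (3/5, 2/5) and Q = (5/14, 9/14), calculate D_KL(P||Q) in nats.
0.1215 nats

KL divergence: D_KL(P||Q) = Σ p(x) log(p(x)/q(x))

Computing term by term:
  x=0: 3/5 × log_e[(3/5)/(5/14)] = 3/5 × 0.5188 = 0.3113
  x=1: 2/5 × log_e[(2/5)/(9/14)] = 2/5 × -0.4745 = -0.1898

D_KL(P||Q) = 0.1215 nats

Note: KL divergence is always non-negative and equals 0 iff P = Q.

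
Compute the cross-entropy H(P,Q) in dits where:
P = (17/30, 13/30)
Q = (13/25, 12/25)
0.2991 dits

Cross-entropy: H(P,Q) = -Σ p(x) log q(x)

Alternatively: H(P,Q) = H(P) + D_KL(P||Q)
H(P) = 0.2972 dits
D_KL(P||Q) = 0.0019 dits

H(P,Q) = 0.2972 + 0.0019 = 0.2991 dits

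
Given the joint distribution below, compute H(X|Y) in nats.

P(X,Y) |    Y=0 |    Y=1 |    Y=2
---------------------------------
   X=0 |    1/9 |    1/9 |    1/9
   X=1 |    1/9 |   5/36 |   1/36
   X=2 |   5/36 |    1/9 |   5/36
1.0513 nats

Using the chain rule: H(X|Y) = H(X,Y) - H(Y)

First, compute H(X,Y) = 2.1428 nats

Marginal P(Y) = (13/36, 13/36, 5/18)
H(Y) = 1.0914 nats

H(X|Y) = H(X,Y) - H(Y) = 2.1428 - 1.0914 = 1.0513 nats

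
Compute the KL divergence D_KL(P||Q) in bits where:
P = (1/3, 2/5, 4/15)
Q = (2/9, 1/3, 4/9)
0.1037 bits

KL divergence: D_KL(P||Q) = Σ p(x) log(p(x)/q(x))

Computing term by term:
  x=0: 1/3 × log_2[(1/3)/(2/9)] = 1/3 × 0.5850 = 0.1950
  x=1: 2/5 × log_2[(2/5)/(1/3)] = 2/5 × 0.2630 = 0.1052
  x=2: 4/15 × log_2[(4/15)/(4/9)] = 4/15 × -0.7370 = -0.1965

D_KL(P||Q) = 0.1037 bits

Note: KL divergence is always non-negative and equals 0 iff P = Q.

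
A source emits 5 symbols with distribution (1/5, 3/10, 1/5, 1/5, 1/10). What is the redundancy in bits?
0.0755 bits

Redundancy measures how far a source is from maximum entropy:
R = H_max - H(X)

Maximum entropy for 5 symbols: H_max = log_2(5) = 2.3219 bits
Actual entropy: H(X) = 2.2464 bits
Redundancy: R = 2.3219 - 2.2464 = 0.0755 bits

This redundancy represents potential for compression: the source could be compressed by 0.0755 bits per symbol.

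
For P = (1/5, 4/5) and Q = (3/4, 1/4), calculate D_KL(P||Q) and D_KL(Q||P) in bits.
D_KL(P||Q) = 0.9611, D_KL(Q||P) = 1.0106

KL divergence is not symmetric: D_KL(P||Q) ≠ D_KL(Q||P) in general.

D_KL(P||Q) = 0.9611 bits
D_KL(Q||P) = 1.0106 bits

No, they are not equal!

This asymmetry is why KL divergence is not a true distance metric.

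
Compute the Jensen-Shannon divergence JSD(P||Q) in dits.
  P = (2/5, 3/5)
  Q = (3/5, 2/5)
0.0087 dits

Jensen-Shannon divergence is:
JSD(P||Q) = 0.5 × D_KL(P||M) + 0.5 × D_KL(Q||M)
where M = 0.5 × (P + Q) is the mixture distribution.

M = 0.5 × (2/5, 3/5) + 0.5 × (3/5, 2/5) = (1/2, 1/2)

D_KL(P||M) = 0.0087 dits
D_KL(Q||M) = 0.0087 dits

JSD(P||Q) = 0.5 × 0.0087 + 0.5 × 0.0087 = 0.0087 dits

Unlike KL divergence, JSD is symmetric and bounded: 0 ≤ JSD ≤ log(2).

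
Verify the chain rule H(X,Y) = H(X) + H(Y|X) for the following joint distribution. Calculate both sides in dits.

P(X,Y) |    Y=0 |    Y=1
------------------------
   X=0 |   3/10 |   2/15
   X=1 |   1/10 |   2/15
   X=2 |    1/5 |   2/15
H(X,Y) = 0.7467, H(X) = 0.4639, H(Y|X) = 0.2828 (all in dits)

Chain rule: H(X,Y) = H(X) + H(Y|X)

Left side — joint entropy directly:
H(X,Y) = -Σ p(x,y) log p(x,y) = 0.7467 dits

Right side — compute H(Y|X) from the conditional distributions:
P(X) = (13/30, 7/30, 1/3), so H(X) = 0.4639 dits
H(Y|X) = Σ_x P(X=x) · H(Y|X=x):
  P(Y|X=0) = (9/13, 4/13), H(Y|X=0) = 0.2681, weight P(X=0) = 13/30
  P(Y|X=1) = (3/7, 4/7), H(Y|X=1) = 0.2966, weight P(X=1) = 7/30
  P(Y|X=2) = (3/5, 2/5), H(Y|X=2) = 0.2923, weight P(X=2) = 1/3
H(Y|X) = 0.2828 dits

H(X) + H(Y|X) = 0.4639 + 0.2828 = 0.7467 dits

Both sides equal 0.7467 dits. ✓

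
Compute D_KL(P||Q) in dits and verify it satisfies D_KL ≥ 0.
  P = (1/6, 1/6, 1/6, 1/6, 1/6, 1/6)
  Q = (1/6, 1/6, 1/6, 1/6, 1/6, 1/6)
0.0000 dits

KL divergence satisfies the Gibbs inequality: D_KL(P||Q) ≥ 0 for all distributions P, Q.

D_KL(P||Q) = Σ p(x) log(p(x)/q(x))
Term by term:
  x=0: 1/6 × log_10[(1/6)/(1/6)] = 0.0000
  x=1: 1/6 × log_10[(1/6)/(1/6)] = 0.0000
  x=2: 1/6 × log_10[(1/6)/(1/6)] = 0.0000
  x=3: 1/6 × log_10[(1/6)/(1/6)] = 0.0000
  x=4: 1/6 × log_10[(1/6)/(1/6)] = 0.0000
  x=5: 1/6 × log_10[(1/6)/(1/6)] = 0.0000
D_KL(P||Q) = 0.0000 dits

D_KL(P||Q) = 0.0000 ≥ 0 ✓

This non-negativity is a fundamental property: relative entropy cannot be negative because it measures how different Q is from P.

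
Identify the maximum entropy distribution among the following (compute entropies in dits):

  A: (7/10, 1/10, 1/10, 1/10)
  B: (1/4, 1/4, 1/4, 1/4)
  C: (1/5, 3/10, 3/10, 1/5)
B

For a discrete distribution over n outcomes, entropy is maximized by the uniform distribution.

Computing entropies:
H(A) = 0.4084 dits
H(B) = 0.6021 dits
H(C) = 0.5933 dits

The uniform distribution (where all probabilities equal 1/4) achieves the maximum entropy of log_10(4) = 0.6021 dits.

Distribution B has the highest entropy.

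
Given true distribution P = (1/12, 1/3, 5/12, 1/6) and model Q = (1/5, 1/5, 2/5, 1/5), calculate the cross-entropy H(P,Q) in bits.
1.9053 bits

Cross-entropy: H(P,Q) = -Σ p(x) log q(x)

Alternatively: H(P,Q) = H(P) + D_KL(P||Q)
H(P) = 1.7842 bits
D_KL(P||Q) = 0.1211 bits

H(P,Q) = 1.7842 + 0.1211 = 1.9053 bits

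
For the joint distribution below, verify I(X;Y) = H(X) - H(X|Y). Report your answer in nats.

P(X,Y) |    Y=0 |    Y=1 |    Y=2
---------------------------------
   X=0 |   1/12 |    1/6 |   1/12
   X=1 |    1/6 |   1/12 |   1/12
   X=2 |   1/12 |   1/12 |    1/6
I(X;Y) = 0.0589 nats

Mutual information has multiple equivalent forms:
- I(X;Y) = H(X) - H(X|Y)
- I(X;Y) = H(Y) - H(Y|X)
- I(X;Y) = H(X) + H(Y) - H(X,Y)

Computing all quantities:
H(X) = 1.0986, H(Y) = 1.0986, H(X,Y) = 2.1383
H(X|Y) = 1.0397, H(Y|X) = 1.0397

Verification:
H(X) - H(X|Y) = 1.0986 - 1.0397 = 0.0589
H(Y) - H(Y|X) = 1.0986 - 1.0397 = 0.0589
H(X) + H(Y) - H(X,Y) = 1.0986 + 1.0986 - 2.1383 = 0.0589

All forms give I(X;Y) = 0.0589 nats. ✓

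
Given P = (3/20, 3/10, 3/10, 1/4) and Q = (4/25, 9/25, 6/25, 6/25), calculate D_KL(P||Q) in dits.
0.0055 dits

KL divergence: D_KL(P||Q) = Σ p(x) log(p(x)/q(x))

Computing term by term:
  x=0: 3/20 × log_10[(3/20)/(4/25)] = 3/20 × -0.0280 = -0.0042
  x=1: 3/10 × log_10[(3/10)/(9/25)] = 3/10 × -0.0792 = -0.0238
  x=2: 3/10 × log_10[(3/10)/(6/25)] = 3/10 × 0.0969 = 0.0291
  x=3: 1/4 × log_10[(1/4)/(6/25)] = 1/4 × 0.0177 = 0.0044

D_KL(P||Q) = 0.0055 dits

Note: KL divergence is always non-negative and equals 0 iff P = Q.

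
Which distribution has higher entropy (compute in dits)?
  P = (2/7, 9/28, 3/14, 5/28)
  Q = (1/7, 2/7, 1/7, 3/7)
P

Computing entropies in dits:
H(P) = 0.5908
H(Q) = 0.5546

Distribution P has higher entropy.

Intuition: The distribution closer to uniform (more spread out) has higher entropy.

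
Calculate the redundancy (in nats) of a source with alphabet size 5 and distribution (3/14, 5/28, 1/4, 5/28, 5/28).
0.0099 nats

Redundancy measures how far a source is from maximum entropy:
R = H_max - H(X)

Maximum entropy for 5 symbols: H_max = log_e(5) = 1.6094 nats
Actual entropy: H(X) = 1.5996 nats
Redundancy: R = 1.6094 - 1.5996 = 0.0099 nats

This redundancy represents potential for compression: the source could be compressed by 0.0099 nats per symbol.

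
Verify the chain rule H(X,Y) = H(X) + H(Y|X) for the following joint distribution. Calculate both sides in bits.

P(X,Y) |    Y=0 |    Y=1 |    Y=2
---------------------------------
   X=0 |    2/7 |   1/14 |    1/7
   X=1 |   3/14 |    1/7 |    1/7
H(X,Y) = 2.4677, H(X) = 1.0000, H(Y|X) = 1.4677 (all in bits)

Chain rule: H(X,Y) = H(X) + H(Y|X)

Left side — joint entropy directly:
H(X,Y) = -Σ p(x,y) log p(x,y) = 2.4677 bits

Right side — compute H(Y|X) from the conditional distributions:
P(X) = (1/2, 1/2), so H(X) = 1.0000 bits
H(Y|X) = Σ_x P(X=x) · H(Y|X=x):
  P(Y|X=0) = (4/7, 1/7, 2/7), H(Y|X=0) = 1.3788, weight P(X=0) = 1/2
  P(Y|X=1) = (3/7, 2/7, 2/7), H(Y|X=1) = 1.5567, weight P(X=1) = 1/2
H(Y|X) = 1.4677 bits

H(X) + H(Y|X) = 1.0000 + 1.4677 = 2.4677 bits

Both sides equal 2.4677 bits. ✓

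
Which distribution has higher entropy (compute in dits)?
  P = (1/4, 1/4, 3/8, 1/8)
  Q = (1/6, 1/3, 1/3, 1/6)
Q

Computing entropies in dits:
H(P) = 0.5737
H(Q) = 0.5775

Distribution Q has higher entropy.

Intuition: The distribution closer to uniform (more spread out) has higher entropy.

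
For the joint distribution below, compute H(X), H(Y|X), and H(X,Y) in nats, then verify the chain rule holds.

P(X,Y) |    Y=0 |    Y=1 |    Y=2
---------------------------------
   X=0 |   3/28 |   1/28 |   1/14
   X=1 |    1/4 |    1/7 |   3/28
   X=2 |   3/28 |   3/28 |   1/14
H(X,Y) = 2.0778, H(X) = 1.0346, H(Y|X) = 1.0432 (all in nats)

Chain rule: H(X,Y) = H(X) + H(Y|X)

Left side — joint entropy directly:
H(X,Y) = -Σ p(x,y) log p(x,y) = 2.0778 nats

Right side — compute H(Y|X) from the conditional distributions:
P(X) = (3/14, 1/2, 2/7), so H(X) = 1.0346 nats
H(Y|X) = Σ_x P(X=x) · H(Y|X=x):
  P(Y|X=0) = (1/2, 1/6, 1/3), H(Y|X=0) = 1.0114, weight P(X=0) = 3/14
  P(Y|X=1) = (1/2, 2/7, 3/14), H(Y|X=1) = 1.0346, weight P(X=1) = 1/2
  P(Y|X=2) = (3/8, 3/8, 1/4), H(Y|X=2) = 1.0822, weight P(X=2) = 2/7
H(Y|X) = 1.0432 nats

H(X) + H(Y|X) = 1.0346 + 1.0432 = 2.0778 nats

Both sides equal 2.0778 nats. ✓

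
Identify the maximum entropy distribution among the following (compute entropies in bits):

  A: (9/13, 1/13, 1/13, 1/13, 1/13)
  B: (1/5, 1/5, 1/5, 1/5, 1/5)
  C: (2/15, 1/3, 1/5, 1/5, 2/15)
B

For a discrete distribution over n outcomes, entropy is maximized by the uniform distribution.

Computing entropies:
H(A) = 1.5059 bits
H(B) = 2.3219 bits
H(C) = 2.2323 bits

The uniform distribution (where all probabilities equal 1/5) achieves the maximum entropy of log_2(5) = 2.3219 bits.

Distribution B has the highest entropy.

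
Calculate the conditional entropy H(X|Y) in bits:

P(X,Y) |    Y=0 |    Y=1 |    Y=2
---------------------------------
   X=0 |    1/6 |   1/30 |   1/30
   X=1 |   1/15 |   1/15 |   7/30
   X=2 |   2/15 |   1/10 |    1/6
1.4015 bits

Using the chain rule: H(X|Y) = H(X,Y) - H(Y)

First, compute H(X,Y) = 2.9194 bits

Marginal P(Y) = (11/30, 1/5, 13/30)
H(Y) = 1.5179 bits

H(X|Y) = H(X,Y) - H(Y) = 2.9194 - 1.5179 = 1.4015 bits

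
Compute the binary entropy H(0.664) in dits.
0.2772 dits

The binary entropy function is:
H(p) = -p log(p) - (1-p) log(1-p)

H(0.664) = -0.664 × log_10(0.664) - 0.336 × log_10(0.336)
H(0.664) = 0.2772 dits

Note: Binary entropy is maximized at p=0.5 (H=1 bit) and minimized at p=0 or p=1 (H=0).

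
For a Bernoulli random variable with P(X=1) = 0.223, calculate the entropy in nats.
0.5307 nats

The binary entropy function is:
H(p) = -p log(p) - (1-p) log(1-p)

H(0.223) = -0.223 × log_e(0.223) - 0.777 × log_e(0.777)
H(0.223) = 0.5307 nats

Note: Binary entropy is maximized at p=0.5 (H=1 bit) and minimized at p=0 or p=1 (H=0).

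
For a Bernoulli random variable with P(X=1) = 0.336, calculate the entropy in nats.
0.6383 nats

The binary entropy function is:
H(p) = -p log(p) - (1-p) log(1-p)

H(0.336) = -0.336 × log_e(0.336) - 0.664 × log_e(0.664)
H(0.336) = 0.6383 nats

Note: Binary entropy is maximized at p=0.5 (H=1 bit) and minimized at p=0 or p=1 (H=0).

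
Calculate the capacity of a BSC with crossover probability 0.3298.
0.0853 bits

For a binary symmetric channel (BSC) with error probability p:
Capacity C = 1 - H(p) bits per symbol

where H(p) = -p log₂(p) - (1-p) log₂(1-p) is the binary entropy function.

H(0.3298) = 0.9147 bits
C = 1 - 0.9147 = 0.0853 bits per symbol

This means we can reliably transmit up to 0.0853 bits of information per channel use.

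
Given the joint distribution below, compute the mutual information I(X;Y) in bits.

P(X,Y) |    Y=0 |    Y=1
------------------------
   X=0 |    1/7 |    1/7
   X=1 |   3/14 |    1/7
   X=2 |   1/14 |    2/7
0.0949 bits

Mutual information: I(X;Y) = H(X) + H(Y) - H(X,Y)

Marginals:
P(X) = (2/7, 5/14, 5/14), H(X) = 1.5774 bits
P(Y) = (3/7, 4/7), H(Y) = 0.9852 bits

Joint entropy: H(X,Y) = 2.4677 bits

I(X;Y) = 1.5774 + 0.9852 - 2.4677 = 0.0949 bits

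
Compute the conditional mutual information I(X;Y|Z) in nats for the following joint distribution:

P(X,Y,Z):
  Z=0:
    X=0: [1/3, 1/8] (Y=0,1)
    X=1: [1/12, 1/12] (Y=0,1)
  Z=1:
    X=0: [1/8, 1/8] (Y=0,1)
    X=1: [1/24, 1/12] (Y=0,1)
0.0185 nats

Conditional mutual information: I(X;Y|Z) = H(X|Z) + H(Y|Z) - H(X,Y|Z)

H(Z) = 0.6616
H(X,Z) = 1.2627 → H(X|Z) = 0.6011
H(Y,Z) = 1.3170 → H(Y|Z) = 0.6554
H(X,Y,Z) = 1.8996 → H(X,Y|Z) = 1.2381

I(X;Y|Z) = 0.6011 + 0.6554 - 1.2381 = 0.0185 nats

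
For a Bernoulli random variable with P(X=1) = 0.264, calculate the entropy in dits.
0.2507 dits

The binary entropy function is:
H(p) = -p log(p) - (1-p) log(1-p)

H(0.264) = -0.264 × log_10(0.264) - 0.736 × log_10(0.736)
H(0.264) = 0.2507 dits

Note: Binary entropy is maximized at p=0.5 (H=1 bit) and minimized at p=0 or p=1 (H=0).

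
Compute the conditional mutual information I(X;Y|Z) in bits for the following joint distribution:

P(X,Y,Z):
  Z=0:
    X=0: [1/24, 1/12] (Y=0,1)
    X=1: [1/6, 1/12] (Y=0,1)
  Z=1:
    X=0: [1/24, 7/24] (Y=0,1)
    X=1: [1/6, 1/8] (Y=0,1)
0.1327 bits

Conditional mutual information: I(X;Y|Z) = H(X|Z) + H(Y|Z) - H(X,Y|Z)

H(Z) = 0.9544
H(X,Z) = 1.9218 → H(X|Z) = 0.9674
H(Y,Z) = 1.9000 → H(Y|Z) = 0.9456
H(X,Y,Z) = 2.7347 → H(X,Y|Z) = 1.7803

I(X;Y|Z) = 0.9674 + 0.9456 - 1.7803 = 0.1327 bits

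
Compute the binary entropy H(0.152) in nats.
0.4262 nats

The binary entropy function is:
H(p) = -p log(p) - (1-p) log(1-p)

H(0.152) = -0.152 × log_e(0.152) - 0.848 × log_e(0.848)
H(0.152) = 0.4262 nats

Note: Binary entropy is maximized at p=0.5 (H=1 bit) and minimized at p=0 or p=1 (H=0).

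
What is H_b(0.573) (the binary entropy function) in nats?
0.6825 nats

The binary entropy function is:
H(p) = -p log(p) - (1-p) log(1-p)

H(0.573) = -0.573 × log_e(0.573) - 0.427 × log_e(0.427)
H(0.573) = 0.6825 nats

Note: Binary entropy is maximized at p=0.5 (H=1 bit) and minimized at p=0 or p=1 (H=0).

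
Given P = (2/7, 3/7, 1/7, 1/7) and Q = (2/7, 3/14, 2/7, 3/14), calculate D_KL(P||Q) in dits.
0.0609 dits

KL divergence: D_KL(P||Q) = Σ p(x) log(p(x)/q(x))

Computing term by term:
  x=0: 2/7 × log_10[(2/7)/(2/7)] = 2/7 × 0.0000 = 0.0000
  x=1: 3/7 × log_10[(3/7)/(3/14)] = 3/7 × 0.3010 = 0.1290
  x=2: 1/7 × log_10[(1/7)/(2/7)] = 1/7 × -0.3010 = -0.0430
  x=3: 1/7 × log_10[(1/7)/(3/14)] = 1/7 × -0.1761 = -0.0252

D_KL(P||Q) = 0.0609 dits

Note: KL divergence is always non-negative and equals 0 iff P = Q.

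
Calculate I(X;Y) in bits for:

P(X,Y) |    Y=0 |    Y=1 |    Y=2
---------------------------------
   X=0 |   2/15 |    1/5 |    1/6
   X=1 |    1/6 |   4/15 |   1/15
0.0415 bits

Mutual information: I(X;Y) = H(X) + H(Y) - H(X,Y)

Marginals:
P(X) = (1/2, 1/2), H(X) = 1.0000 bits
P(Y) = (3/10, 7/15, 7/30), H(Y) = 1.5241 bits

Joint entropy: H(X,Y) = 2.4826 bits

I(X;Y) = 1.0000 + 1.5241 - 2.4826 = 0.0415 bits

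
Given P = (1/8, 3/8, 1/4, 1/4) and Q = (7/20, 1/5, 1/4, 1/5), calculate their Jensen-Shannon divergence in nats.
0.0427 nats

Jensen-Shannon divergence is:
JSD(P||Q) = 0.5 × D_KL(P||M) + 0.5 × D_KL(Q||M)
where M = 0.5 × (P + Q) is the mixture distribution.

M = 0.5 × (1/8, 3/8, 1/4, 1/4) + 0.5 × (7/20, 1/5, 1/4, 1/5) = (0.2375, 0.2875, 1/4, 9/40)

D_KL(P||M) = 0.0457 nats
D_KL(Q||M) = 0.0396 nats

JSD(P||Q) = 0.5 × 0.0457 + 0.5 × 0.0396 = 0.0427 nats

Unlike KL divergence, JSD is symmetric and bounded: 0 ≤ JSD ≤ log(2).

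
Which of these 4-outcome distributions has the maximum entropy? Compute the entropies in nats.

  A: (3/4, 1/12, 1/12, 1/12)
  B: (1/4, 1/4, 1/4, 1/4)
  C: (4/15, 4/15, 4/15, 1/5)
B

For a discrete distribution over n outcomes, entropy is maximized by the uniform distribution.

Computing entropies:
H(A) = 0.8370 nats
H(B) = 1.3863 nats
H(C) = 1.3793 nats

The uniform distribution (where all probabilities equal 1/4) achieves the maximum entropy of log_e(4) = 1.3863 nats.

Distribution B has the highest entropy.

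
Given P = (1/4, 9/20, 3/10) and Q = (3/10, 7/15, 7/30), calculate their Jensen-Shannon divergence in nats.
0.0033 nats

Jensen-Shannon divergence is:
JSD(P||Q) = 0.5 × D_KL(P||M) + 0.5 × D_KL(Q||M)
where M = 0.5 × (P + Q) is the mixture distribution.

M = 0.5 × (1/4, 9/20, 3/10) + 0.5 × (3/10, 7/15, 7/30) = (11/40, 11/24, 4/15)

D_KL(P||M) = 0.0033 nats
D_KL(Q||M) = 0.0034 nats

JSD(P||Q) = 0.5 × 0.0033 + 0.5 × 0.0034 = 0.0033 nats

Unlike KL divergence, JSD is symmetric and bounded: 0 ≤ JSD ≤ log(2).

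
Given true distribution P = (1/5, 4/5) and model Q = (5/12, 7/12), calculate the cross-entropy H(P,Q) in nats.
0.6063 nats

Cross-entropy: H(P,Q) = -Σ p(x) log q(x)

Alternatively: H(P,Q) = H(P) + D_KL(P||Q)
H(P) = 0.5004 nats
D_KL(P||Q) = 0.1059 nats

H(P,Q) = 0.5004 + 0.1059 = 0.6063 nats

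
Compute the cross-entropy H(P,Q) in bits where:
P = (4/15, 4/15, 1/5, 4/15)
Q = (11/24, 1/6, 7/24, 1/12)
2.3010 bits

Cross-entropy: H(P,Q) = -Σ p(x) log q(x)

Alternatively: H(P,Q) = H(P) + D_KL(P||Q)
H(P) = 1.9899 bits
D_KL(P||Q) = 0.3111 bits

H(P,Q) = 1.9899 + 0.3111 = 2.3010 bits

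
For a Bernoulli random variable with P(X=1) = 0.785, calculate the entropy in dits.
0.2261 dits

The binary entropy function is:
H(p) = -p log(p) - (1-p) log(1-p)

H(0.785) = -0.785 × log_10(0.785) - 0.215 × log_10(0.215)
H(0.785) = 0.2261 dits

Note: Binary entropy is maximized at p=0.5 (H=1 bit) and minimized at p=0 or p=1 (H=0).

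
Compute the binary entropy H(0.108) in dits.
0.1487 dits

The binary entropy function is:
H(p) = -p log(p) - (1-p) log(1-p)

H(0.108) = -0.108 × log_10(0.108) - 0.892 × log_10(0.892)
H(0.108) = 0.1487 dits

Note: Binary entropy is maximized at p=0.5 (H=1 bit) and minimized at p=0 or p=1 (H=0).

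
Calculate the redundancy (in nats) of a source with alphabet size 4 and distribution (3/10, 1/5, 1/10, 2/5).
0.1064 nats

Redundancy measures how far a source is from maximum entropy:
R = H_max - H(X)

Maximum entropy for 4 symbols: H_max = log_e(4) = 1.3863 nats
Actual entropy: H(X) = 1.2799 nats
Redundancy: R = 1.3863 - 1.2799 = 0.1064 nats

This redundancy represents potential for compression: the source could be compressed by 0.1064 nats per symbol.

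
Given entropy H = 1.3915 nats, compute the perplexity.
4.0209

Perplexity is e^H (or exp(H) for natural log).

H = 1.3915 nats
Perplexity = e^1.3915 = 4.0209

Interpretation: The model's uncertainty is equivalent to choosing uniformly among 4.0 options.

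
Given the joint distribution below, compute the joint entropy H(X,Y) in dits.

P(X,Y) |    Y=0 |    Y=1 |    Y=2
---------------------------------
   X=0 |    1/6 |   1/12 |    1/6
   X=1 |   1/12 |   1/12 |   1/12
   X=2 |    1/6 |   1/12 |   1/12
0.9287 dits

Joint entropy is H(X,Y) = -Σ_{x,y} p(x,y) log p(x,y).

Summing over all non-zero entries:
H(X,Y) = -[1/6·log_10(1/6) + 1/12·log_10(1/12) + 1/6·log_10(1/6) + 1/12·log_10(1/12) + 1/12·log_10(1/12) + 1/12·log_10(1/12) + 1/6·log_10(1/6) + 1/12·log_10(1/12) + 1/12·log_10(1/12)]
H(X,Y) = 0.9287 dits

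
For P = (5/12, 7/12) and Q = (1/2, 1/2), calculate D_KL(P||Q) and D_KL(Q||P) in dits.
D_KL(P||Q) = 0.0061, D_KL(Q||P) = 0.0061

KL divergence is not symmetric: D_KL(P||Q) ≠ D_KL(Q||P) in general.

D_KL(P||Q) = 0.0061 dits
D_KL(Q||P) = 0.0061 dits

In this case they happen to be equal (to 4 decimal places).

This asymmetry is why KL divergence is not a true distance metric.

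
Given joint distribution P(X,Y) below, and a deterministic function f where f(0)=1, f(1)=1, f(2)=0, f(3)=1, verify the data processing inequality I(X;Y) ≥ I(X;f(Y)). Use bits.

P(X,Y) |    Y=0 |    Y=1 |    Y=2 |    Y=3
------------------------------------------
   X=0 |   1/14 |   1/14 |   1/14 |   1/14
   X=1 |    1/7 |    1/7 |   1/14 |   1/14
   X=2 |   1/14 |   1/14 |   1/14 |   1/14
I(X;Y) = 0.0202, I(X;f(Y)) = 0.0074, inequality holds: 0.0202 ≥ 0.0074

Data Processing Inequality: For any Markov chain X → Y → Z, we have I(X;Y) ≥ I(X;Z).

Here Z = f(Y) is a deterministic function of Y, forming X → Y → Z.

Original I(X;Y) = 0.0202 bits

After applying f:
P(X,Z) where Z=f(Y):
- P(X,Z=0) = P(X,Y=2)
- P(X,Z=1) = P(X,Y=0) + P(X,Y=1) + P(X,Y=3)

I(X;Z) = I(X;f(Y)) = 0.0074 bits

Verification: 0.0202 ≥ 0.0074 ✓

Information cannot be created by processing; the function f can only lose information about X.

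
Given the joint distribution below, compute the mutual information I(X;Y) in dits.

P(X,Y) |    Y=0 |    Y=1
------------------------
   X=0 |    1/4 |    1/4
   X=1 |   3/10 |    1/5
0.0022 dits

Mutual information: I(X;Y) = H(X) + H(Y) - H(X,Y)

Marginals:
P(X) = (1/2, 1/2), H(X) = 0.3010 dits
P(Y) = (11/20, 9/20), H(Y) = 0.2989 dits

Joint entropy: H(X,Y) = 0.5977 dits

I(X;Y) = 0.3010 + 0.2989 - 0.5977 = 0.0022 dits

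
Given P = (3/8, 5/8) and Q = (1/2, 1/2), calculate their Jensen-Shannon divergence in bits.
0.0115 bits

Jensen-Shannon divergence is:
JSD(P||Q) = 0.5 × D_KL(P||M) + 0.5 × D_KL(Q||M)
where M = 0.5 × (P + Q) is the mixture distribution.

M = 0.5 × (3/8, 5/8) + 0.5 × (1/2, 1/2) = (7/16, 9/16)

D_KL(P||M) = 0.0116 bits
D_KL(Q||M) = 0.0114 bits

JSD(P||Q) = 0.5 × 0.0116 + 0.5 × 0.0114 = 0.0115 bits

Unlike KL divergence, JSD is symmetric and bounded: 0 ≤ JSD ≤ log(2).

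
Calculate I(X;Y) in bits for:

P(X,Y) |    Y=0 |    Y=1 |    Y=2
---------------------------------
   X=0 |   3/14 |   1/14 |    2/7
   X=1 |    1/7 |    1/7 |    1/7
0.0481 bits

Mutual information: I(X;Y) = H(X) + H(Y) - H(X,Y)

Marginals:
P(X) = (4/7, 3/7), H(X) = 0.9852 bits
P(Y) = (5/14, 3/14, 3/7), H(Y) = 1.5306 bits

Joint entropy: H(X,Y) = 2.4677 bits

I(X;Y) = 0.9852 + 1.5306 - 2.4677 = 0.0481 bits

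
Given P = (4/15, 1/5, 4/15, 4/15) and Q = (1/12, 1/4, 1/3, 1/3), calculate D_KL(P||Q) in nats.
0.1465 nats

KL divergence: D_KL(P||Q) = Σ p(x) log(p(x)/q(x))

Computing term by term:
  x=0: 4/15 × log_e[(4/15)/(1/12)] = 4/15 × 1.1632 = 0.3102
  x=1: 1/5 × log_e[(1/5)/(1/4)] = 1/5 × -0.2231 = -0.0446
  x=2: 4/15 × log_e[(4/15)/(1/3)] = 4/15 × -0.2231 = -0.0595
  x=3: 4/15 × log_e[(4/15)/(1/3)] = 4/15 × -0.2231 = -0.0595

D_KL(P||Q) = 0.1465 nats

Note: KL divergence is always non-negative and equals 0 iff P = Q.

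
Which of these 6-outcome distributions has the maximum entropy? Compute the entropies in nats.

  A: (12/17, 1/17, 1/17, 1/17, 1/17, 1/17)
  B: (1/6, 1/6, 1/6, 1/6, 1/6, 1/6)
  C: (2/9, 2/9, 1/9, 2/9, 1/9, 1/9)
B

For a discrete distribution over n outcomes, entropy is maximized by the uniform distribution.

Computing entropies:
H(A) = 1.0792 nats
H(B) = 1.7918 nats
H(C) = 1.7351 nats

The uniform distribution (where all probabilities equal 1/6) achieves the maximum entropy of log_e(6) = 1.7918 nats.

Distribution B has the highest entropy.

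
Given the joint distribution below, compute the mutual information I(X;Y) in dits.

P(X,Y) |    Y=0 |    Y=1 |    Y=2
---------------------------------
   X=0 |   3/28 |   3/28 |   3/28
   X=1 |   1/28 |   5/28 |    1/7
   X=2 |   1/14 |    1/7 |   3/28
0.0130 dits

Mutual information: I(X;Y) = H(X) + H(Y) - H(X,Y)

Marginals:
P(X) = (9/28, 5/14, 9/28), H(X) = 0.4766 dits
P(Y) = (3/14, 3/7, 5/14), H(Y) = 0.4608 dits

Joint entropy: H(X,Y) = 0.9243 dits

I(X;Y) = 0.4766 + 0.4608 - 0.9243 = 0.0130 dits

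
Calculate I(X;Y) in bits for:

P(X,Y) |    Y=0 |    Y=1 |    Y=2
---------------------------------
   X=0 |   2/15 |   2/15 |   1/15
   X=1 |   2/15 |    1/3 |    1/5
0.0325 bits

Mutual information: I(X;Y) = H(X) + H(Y) - H(X,Y)

Marginals:
P(X) = (1/3, 2/3), H(X) = 0.9183 bits
P(Y) = (4/15, 7/15, 4/15), H(Y) = 1.5301 bits

Joint entropy: H(X,Y) = 2.4159 bits

I(X;Y) = 0.9183 + 1.5301 - 2.4159 = 0.0325 bits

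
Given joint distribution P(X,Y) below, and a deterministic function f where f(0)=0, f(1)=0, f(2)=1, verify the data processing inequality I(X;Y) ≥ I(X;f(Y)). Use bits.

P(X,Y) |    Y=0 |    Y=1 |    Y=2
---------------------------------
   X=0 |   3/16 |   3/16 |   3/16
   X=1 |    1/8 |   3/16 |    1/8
I(X;Y) = 0.0069, I(X;f(Y)) = 0.0019, inequality holds: 0.0069 ≥ 0.0019

Data Processing Inequality: For any Markov chain X → Y → Z, we have I(X;Y) ≥ I(X;Z).

Here Z = f(Y) is a deterministic function of Y, forming X → Y → Z.

Original I(X;Y) = 0.0069 bits

After applying f:
P(X,Z) where Z=f(Y):
- P(X,Z=0) = P(X,Y=0) + P(X,Y=1)
- P(X,Z=1) = P(X,Y=2)

I(X;Z) = I(X;f(Y)) = 0.0019 bits

Verification: 0.0069 ≥ 0.0019 ✓

Information cannot be created by processing; the function f can only lose information about X.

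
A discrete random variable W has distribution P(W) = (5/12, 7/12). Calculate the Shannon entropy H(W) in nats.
0.6792 nats

Shannon entropy is H(X) = -Σ p(x) log p(x).

For P = (5/12, 7/12):
H = -5/12 × log_e(5/12) -7/12 × log_e(7/12)
H = 0.6792 nats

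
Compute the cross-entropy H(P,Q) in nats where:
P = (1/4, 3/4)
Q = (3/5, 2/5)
0.8149 nats

Cross-entropy: H(P,Q) = -Σ p(x) log q(x)

Alternatively: H(P,Q) = H(P) + D_KL(P||Q)
H(P) = 0.5623 nats
D_KL(P||Q) = 0.2526 nats

H(P,Q) = 0.5623 + 0.2526 = 0.8149 nats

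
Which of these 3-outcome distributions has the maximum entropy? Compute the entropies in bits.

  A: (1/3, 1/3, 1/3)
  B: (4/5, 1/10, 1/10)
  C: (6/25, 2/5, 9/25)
A

For a discrete distribution over n outcomes, entropy is maximized by the uniform distribution.

Computing entropies:
H(A) = 1.5850 bits
H(B) = 0.9219 bits
H(C) = 1.5535 bits

The uniform distribution (where all probabilities equal 1/3) achieves the maximum entropy of log_2(3) = 1.5850 bits.

Distribution A has the highest entropy.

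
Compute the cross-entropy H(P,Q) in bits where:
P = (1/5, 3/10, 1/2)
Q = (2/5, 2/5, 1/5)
1.8219 bits

Cross-entropy: H(P,Q) = -Σ p(x) log q(x)

Alternatively: H(P,Q) = H(P) + D_KL(P||Q)
H(P) = 1.4855 bits
D_KL(P||Q) = 0.3365 bits

H(P,Q) = 1.4855 + 0.3365 = 1.8219 bits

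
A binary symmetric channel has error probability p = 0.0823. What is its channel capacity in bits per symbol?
0.5898 bits

For a binary symmetric channel (BSC) with error probability p:
Capacity C = 1 - H(p) bits per symbol

where H(p) = -p log₂(p) - (1-p) log₂(1-p) is the binary entropy function.

H(0.0823) = 0.4102 bits
C = 1 - 0.4102 = 0.5898 bits per symbol

This means we can reliably transmit up to 0.5898 bits of information per channel use.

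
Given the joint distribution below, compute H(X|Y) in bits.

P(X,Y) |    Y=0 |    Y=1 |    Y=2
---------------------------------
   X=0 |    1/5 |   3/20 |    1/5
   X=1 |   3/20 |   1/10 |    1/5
0.9876 bits

Using the chain rule: H(X|Y) = H(X,Y) - H(Y)

First, compute H(X,Y) = 2.5464 bits

Marginal P(Y) = (7/20, 1/4, 2/5)
H(Y) = 1.5589 bits

H(X|Y) = H(X,Y) - H(Y) = 2.5464 - 1.5589 = 0.9876 bits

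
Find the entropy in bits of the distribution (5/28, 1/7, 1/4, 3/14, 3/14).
2.2973 bits

Shannon entropy is H(X) = -Σ p(x) log p(x).

For P = (5/28, 1/7, 1/4, 3/14, 3/14):
H = -5/28 × log_2(5/28) -1/7 × log_2(1/7) -1/4 × log_2(1/4) -3/14 × log_2(3/14) -3/14 × log_2(3/14)
H = 2.2973 bits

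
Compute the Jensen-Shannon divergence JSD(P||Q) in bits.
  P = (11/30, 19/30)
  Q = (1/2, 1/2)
0.0131 bits

Jensen-Shannon divergence is:
JSD(P||Q) = 0.5 × D_KL(P||M) + 0.5 × D_KL(Q||M)
where M = 0.5 × (P + Q) is the mixture distribution.

M = 0.5 × (11/30, 19/30) + 0.5 × (1/2, 1/2) = (13/30, 17/30)

D_KL(P||M) = 0.0133 bits
D_KL(Q||M) = 0.0129 bits

JSD(P||Q) = 0.5 × 0.0133 + 0.5 × 0.0129 = 0.0131 bits

Unlike KL divergence, JSD is symmetric and bounded: 0 ≤ JSD ≤ log(2).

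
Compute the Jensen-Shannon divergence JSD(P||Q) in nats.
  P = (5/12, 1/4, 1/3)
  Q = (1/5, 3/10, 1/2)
0.0290 nats

Jensen-Shannon divergence is:
JSD(P||Q) = 0.5 × D_KL(P||M) + 0.5 × D_KL(Q||M)
where M = 0.5 × (P + Q) is the mixture distribution.

M = 0.5 × (5/12, 1/4, 1/3) + 0.5 × (1/5, 3/10, 1/2) = (0.308333, 11/40, 5/12)

D_KL(P||M) = 0.0273 nats
D_KL(Q||M) = 0.0307 nats

JSD(P||Q) = 0.5 × 0.0273 + 0.5 × 0.0307 = 0.0290 nats

Unlike KL divergence, JSD is symmetric and bounded: 0 ≤ JSD ≤ log(2).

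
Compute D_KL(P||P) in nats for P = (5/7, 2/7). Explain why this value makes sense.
0.0000 nats

KL divergence satisfies the Gibbs inequality: D_KL(P||Q) ≥ 0 for all distributions P, Q.

D_KL(P||Q) = Σ p(x) log(p(x)/q(x))
Each term is p(x) × log_e(p(x)/p(x)) = p(x) × log_e(1) = 0, so the sum is 0.
D_KL(P||Q) = 0.0000 nats

When P = Q, the KL divergence is exactly 0, as there is no 'divergence' between identical distributions.

This non-negativity is a fundamental property: relative entropy cannot be negative because it measures how different Q is from P.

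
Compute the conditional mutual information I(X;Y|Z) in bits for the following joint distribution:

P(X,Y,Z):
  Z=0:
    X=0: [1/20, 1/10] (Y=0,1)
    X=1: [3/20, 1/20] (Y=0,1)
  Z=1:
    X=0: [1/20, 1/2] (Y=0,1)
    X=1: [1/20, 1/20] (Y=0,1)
0.1057 bits

Conditional mutual information: I(X;Y|Z) = H(X|Z) + H(Y|Z) - H(X,Y|Z)

H(Z) = 0.9341
H(X,Z) = 1.6815 → H(X|Z) = 0.7474
H(Y,Z) = 1.6815 → H(Y|Z) = 0.7474
H(X,Y,Z) = 2.3232 → H(X,Y|Z) = 1.3892

I(X;Y|Z) = 0.7474 + 0.7474 - 1.3892 = 0.1057 bits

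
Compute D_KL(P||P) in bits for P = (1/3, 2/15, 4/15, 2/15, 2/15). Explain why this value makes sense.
0.0000 bits

KL divergence satisfies the Gibbs inequality: D_KL(P||Q) ≥ 0 for all distributions P, Q.

D_KL(P||Q) = Σ p(x) log(p(x)/q(x))
Each term is p(x) × log_2(p(x)/p(x)) = p(x) × log_2(1) = 0, so the sum is 0.
D_KL(P||Q) = 0.0000 bits

When P = Q, the KL divergence is exactly 0, as there is no 'divergence' between identical distributions.

This non-negativity is a fundamental property: relative entropy cannot be negative because it measures how different Q is from P.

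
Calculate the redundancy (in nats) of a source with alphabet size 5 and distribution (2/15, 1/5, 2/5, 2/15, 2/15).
0.1151 nats

Redundancy measures how far a source is from maximum entropy:
R = H_max - H(X)

Maximum entropy for 5 symbols: H_max = log_e(5) = 1.6094 nats
Actual entropy: H(X) = 1.4944 nats
Redundancy: R = 1.6094 - 1.4944 = 0.1151 nats

This redundancy represents potential for compression: the source could be compressed by 0.1151 nats per symbol.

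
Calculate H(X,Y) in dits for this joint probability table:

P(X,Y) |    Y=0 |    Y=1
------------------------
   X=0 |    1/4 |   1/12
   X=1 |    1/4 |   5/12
0.5494 dits

Joint entropy is H(X,Y) = -Σ_{x,y} p(x,y) log p(x,y).

Summing over all non-zero entries:
H(X,Y) = -[1/4·log_10(1/4) + 1/12·log_10(1/12) + 1/4·log_10(1/4) + 5/12·log_10(5/12)]
H(X,Y) = 0.5494 dits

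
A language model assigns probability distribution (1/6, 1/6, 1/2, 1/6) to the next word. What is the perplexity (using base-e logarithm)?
3.4641

Perplexity is e^H (or exp(H) for natural log).

First, H = -Σ p log p = 1.2425 nats
Perplexity = e^1.2425 = 3.4641

Interpretation: The model's uncertainty is equivalent to choosing uniformly among 3.5 options.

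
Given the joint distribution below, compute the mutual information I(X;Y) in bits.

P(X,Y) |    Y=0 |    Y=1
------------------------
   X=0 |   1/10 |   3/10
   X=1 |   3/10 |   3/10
0.0464 bits

Mutual information: I(X;Y) = H(X) + H(Y) - H(X,Y)

Marginals:
P(X) = (2/5, 3/5), H(X) = 0.9710 bits
P(Y) = (2/5, 3/5), H(Y) = 0.9710 bits

Joint entropy: H(X,Y) = 1.8955 bits

I(X;Y) = 0.9710 + 0.9710 - 1.8955 = 0.0464 bits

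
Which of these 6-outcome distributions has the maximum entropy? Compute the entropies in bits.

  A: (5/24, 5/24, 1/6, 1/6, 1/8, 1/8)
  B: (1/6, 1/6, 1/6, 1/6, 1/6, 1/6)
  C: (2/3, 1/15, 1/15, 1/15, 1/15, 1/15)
B

For a discrete distribution over n outcomes, entropy is maximized by the uniform distribution.

Computing entropies:
H(A) = 2.5546 bits
H(B) = 2.5850 bits
H(C) = 1.6923 bits

The uniform distribution (where all probabilities equal 1/6) achieves the maximum entropy of log_2(6) = 2.5850 bits.

Distribution B has the highest entropy.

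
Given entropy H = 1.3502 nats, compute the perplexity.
3.8582

Perplexity is e^H (or exp(H) for natural log).

H = 1.3502 nats
Perplexity = e^1.3502 = 3.8582

Interpretation: The model's uncertainty is equivalent to choosing uniformly among 3.9 options.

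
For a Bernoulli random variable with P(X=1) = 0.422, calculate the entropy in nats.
0.6809 nats

The binary entropy function is:
H(p) = -p log(p) - (1-p) log(1-p)

H(0.422) = -0.422 × log_e(0.422) - 0.578 × log_e(0.578)
H(0.422) = 0.6809 nats

Note: Binary entropy is maximized at p=0.5 (H=1 bit) and minimized at p=0 or p=1 (H=0).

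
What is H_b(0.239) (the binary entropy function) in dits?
0.2388 dits

The binary entropy function is:
H(p) = -p log(p) - (1-p) log(1-p)

H(0.239) = -0.239 × log_10(0.239) - 0.761 × log_10(0.761)
H(0.239) = 0.2388 dits

Note: Binary entropy is maximized at p=0.5 (H=1 bit) and minimized at p=0 or p=1 (H=0).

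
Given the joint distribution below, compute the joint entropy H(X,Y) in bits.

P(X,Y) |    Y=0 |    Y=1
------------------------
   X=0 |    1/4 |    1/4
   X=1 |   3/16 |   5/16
1.9772 bits

Joint entropy is H(X,Y) = -Σ_{x,y} p(x,y) log p(x,y).

Summing over all non-zero entries:
H(X,Y) = -[1/4·log_2(1/4) + 1/4·log_2(1/4) + 3/16·log_2(3/16) + 5/16·log_2(5/16)]
H(X,Y) = 1.9772 bits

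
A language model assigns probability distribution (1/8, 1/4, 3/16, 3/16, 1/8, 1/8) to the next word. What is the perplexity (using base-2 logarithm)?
5.7783

Perplexity is 2^H (or exp(H) for natural log).

First, H = -Σ p log p = 2.5306 bits
Perplexity = 2^2.5306 = 5.7783

Interpretation: The model's uncertainty is equivalent to choosing uniformly among 5.8 options.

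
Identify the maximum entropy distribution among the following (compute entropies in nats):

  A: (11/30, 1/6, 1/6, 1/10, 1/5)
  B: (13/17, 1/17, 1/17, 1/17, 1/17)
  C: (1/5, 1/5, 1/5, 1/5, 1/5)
C

For a discrete distribution over n outcomes, entropy is maximized by the uniform distribution.

Computing entropies:
H(A) = 1.5173 nats
H(B) = 0.8718 nats
H(C) = 1.6094 nats

The uniform distribution (where all probabilities equal 1/5) achieves the maximum entropy of log_e(5) = 1.6094 nats.

Distribution C has the highest entropy.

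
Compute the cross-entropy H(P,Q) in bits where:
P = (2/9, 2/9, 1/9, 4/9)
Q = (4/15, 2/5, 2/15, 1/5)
2.0725 bits

Cross-entropy: H(P,Q) = -Σ p(x) log q(x)

Alternatively: H(P,Q) = H(P) + D_KL(P||Q)
H(P) = 1.8366 bits
D_KL(P||Q) = 0.2359 bits

H(P,Q) = 1.8366 + 0.2359 = 2.0725 bits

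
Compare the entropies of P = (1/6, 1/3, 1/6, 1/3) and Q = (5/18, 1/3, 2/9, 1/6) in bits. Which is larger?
Q

Computing entropies in bits:
H(P) = 1.9183
H(Q) = 1.9547

Distribution Q has higher entropy.

Intuition: The distribution closer to uniform (more spread out) has higher entropy.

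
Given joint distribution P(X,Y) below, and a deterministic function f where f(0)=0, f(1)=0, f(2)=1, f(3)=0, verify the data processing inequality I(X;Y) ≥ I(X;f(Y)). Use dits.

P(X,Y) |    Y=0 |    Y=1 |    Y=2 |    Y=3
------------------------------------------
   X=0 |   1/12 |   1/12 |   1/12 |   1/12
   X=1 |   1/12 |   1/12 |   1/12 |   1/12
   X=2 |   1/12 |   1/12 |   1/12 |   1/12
I(X;Y) = 0.0000, I(X;f(Y)) = 0.0000, inequality holds: 0.0000 ≥ 0.0000

Data Processing Inequality: For any Markov chain X → Y → Z, we have I(X;Y) ≥ I(X;Z).

Here Z = f(Y) is a deterministic function of Y, forming X → Y → Z.

Original I(X;Y) = 0.0000 dits

After applying f:
P(X,Z) where Z=f(Y):
- P(X,Z=0) = P(X,Y=0) + P(X,Y=1) + P(X,Y=3)
- P(X,Z=1) = P(X,Y=2)

I(X;Z) = I(X;f(Y)) = 0.0000 dits

Verification: 0.0000 ≥ 0.0000 ✓

Information cannot be created by processing; the function f can only lose information about X.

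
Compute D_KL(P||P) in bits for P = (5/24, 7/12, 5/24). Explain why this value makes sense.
0.0000 bits

KL divergence satisfies the Gibbs inequality: D_KL(P||Q) ≥ 0 for all distributions P, Q.

D_KL(P||Q) = Σ p(x) log(p(x)/q(x))
Each term is p(x) × log_2(p(x)/p(x)) = p(x) × log_2(1) = 0, so the sum is 0.
D_KL(P||Q) = 0.0000 bits

When P = Q, the KL divergence is exactly 0, as there is no 'divergence' between identical distributions.

This non-negativity is a fundamental property: relative entropy cannot be negative because it measures how different Q is from P.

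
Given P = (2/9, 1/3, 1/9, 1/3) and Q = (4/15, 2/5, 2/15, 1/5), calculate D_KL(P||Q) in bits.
0.0703 bits

KL divergence: D_KL(P||Q) = Σ p(x) log(p(x)/q(x))

Computing term by term:
  x=0: 2/9 × log_2[(2/9)/(4/15)] = 2/9 × -0.2630 = -0.0585
  x=1: 1/3 × log_2[(1/3)/(2/5)] = 1/3 × -0.2630 = -0.0877
  x=2: 1/9 × log_2[(1/9)/(2/15)] = 1/9 × -0.2630 = -0.0292
  x=3: 1/3 × log_2[(1/3)/(1/5)] = 1/3 × 0.7370 = 0.2457

D_KL(P||Q) = 0.0703 bits

Note: KL divergence is always non-negative and equals 0 iff P = Q.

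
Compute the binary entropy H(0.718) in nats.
0.5948 nats

The binary entropy function is:
H(p) = -p log(p) - (1-p) log(1-p)

H(0.718) = -0.718 × log_e(0.718) - 0.282 × log_e(0.282)
H(0.718) = 0.5948 nats

Note: Binary entropy is maximized at p=0.5 (H=1 bit) and minimized at p=0 or p=1 (H=0).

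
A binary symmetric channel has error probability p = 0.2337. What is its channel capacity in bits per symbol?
0.2156 bits

For a binary symmetric channel (BSC) with error probability p:
Capacity C = 1 - H(p) bits per symbol

where H(p) = -p log₂(p) - (1-p) log₂(1-p) is the binary entropy function.

H(0.2337) = 0.7844 bits
C = 1 - 0.7844 = 0.2156 bits per symbol

This means we can reliably transmit up to 0.2156 bits of information per channel use.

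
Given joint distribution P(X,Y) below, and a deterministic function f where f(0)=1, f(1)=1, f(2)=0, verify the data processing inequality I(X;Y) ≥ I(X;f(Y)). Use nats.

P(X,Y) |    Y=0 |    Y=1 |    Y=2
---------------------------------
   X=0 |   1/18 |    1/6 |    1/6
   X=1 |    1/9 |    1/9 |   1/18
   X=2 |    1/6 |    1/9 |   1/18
I(X;Y) = 0.0686, I(X;f(Y)) = 0.0361, inequality holds: 0.0686 ≥ 0.0361

Data Processing Inequality: For any Markov chain X → Y → Z, we have I(X;Y) ≥ I(X;Z).

Here Z = f(Y) is a deterministic function of Y, forming X → Y → Z.

Original I(X;Y) = 0.0686 nats

After applying f:
P(X,Z) where Z=f(Y):
- P(X,Z=0) = P(X,Y=2)
- P(X,Z=1) = P(X,Y=0) + P(X,Y=1)

I(X;Z) = I(X;f(Y)) = 0.0361 nats

Verification: 0.0686 ≥ 0.0361 ✓

Information cannot be created by processing; the function f can only lose information about X.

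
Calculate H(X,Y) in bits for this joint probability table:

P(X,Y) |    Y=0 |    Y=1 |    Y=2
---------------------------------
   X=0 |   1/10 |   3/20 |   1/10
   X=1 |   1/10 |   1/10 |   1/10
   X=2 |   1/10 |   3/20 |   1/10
3.1464 bits

Joint entropy is H(X,Y) = -Σ_{x,y} p(x,y) log p(x,y).

Summing over all non-zero entries:
H(X,Y) = -[1/10·log_2(1/10) + 3/20·log_2(3/20) + 1/10·log_2(1/10) + 1/10·log_2(1/10) + 1/10·log_2(1/10) + 1/10·log_2(1/10) + 1/10·log_2(1/10) + 3/20·log_2(3/20) + 1/10·log_2(1/10)]
H(X,Y) = 3.1464 bits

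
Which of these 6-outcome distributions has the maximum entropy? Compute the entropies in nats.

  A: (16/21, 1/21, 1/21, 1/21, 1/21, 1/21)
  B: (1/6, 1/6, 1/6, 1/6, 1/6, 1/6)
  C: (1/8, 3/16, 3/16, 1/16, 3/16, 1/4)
B

For a discrete distribution over n outcomes, entropy is maximized by the uniform distribution.

Computing entropies:
H(A) = 0.9321 nats
H(B) = 1.7918 nats
H(C) = 1.7214 nats

The uniform distribution (where all probabilities equal 1/6) achieves the maximum entropy of log_e(6) = 1.7918 nats.

Distribution B has the highest entropy.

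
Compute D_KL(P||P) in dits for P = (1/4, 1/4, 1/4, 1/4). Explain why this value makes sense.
0.0000 dits

KL divergence satisfies the Gibbs inequality: D_KL(P||Q) ≥ 0 for all distributions P, Q.

D_KL(P||Q) = Σ p(x) log(p(x)/q(x))
Each term is p(x) × log_10(p(x)/p(x)) = p(x) × log_10(1) = 0, so the sum is 0.
D_KL(P||Q) = 0.0000 dits

When P = Q, the KL divergence is exactly 0, as there is no 'divergence' between identical distributions.

This non-negativity is a fundamental property: relative entropy cannot be negative because it measures how different Q is from P.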